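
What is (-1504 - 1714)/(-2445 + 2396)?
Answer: 3218/49 ≈ 65.673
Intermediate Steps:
(-1504 - 1714)/(-2445 + 2396) = -3218/(-49) = -3218*(-1/49) = 3218/49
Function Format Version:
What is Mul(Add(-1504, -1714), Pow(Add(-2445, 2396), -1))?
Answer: Rational(3218, 49) ≈ 65.673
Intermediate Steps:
Mul(Add(-1504, -1714), Pow(Add(-2445, 2396), -1)) = Mul(-3218, Pow(-49, -1)) = Mul(-3218, Rational(-1, 49)) = Rational(3218, 49)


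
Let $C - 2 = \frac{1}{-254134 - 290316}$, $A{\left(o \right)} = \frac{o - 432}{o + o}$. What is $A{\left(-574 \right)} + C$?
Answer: $\frac{224721594}{78128575} \approx 2.8763$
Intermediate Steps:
$A{\left(o \right)} = \frac{-432 + o}{2 o}$
$C = \frac{1088899}{544450}$ ($C = 2 + \frac{1}{-254134 - 290316} = 2 + \frac{1}{-544450} = 2 - \frac{1}{544450} = \frac{1088899}{544450} \approx 2.0$)
$A{\left(-574 \right)} + C = \frac{-432 - 574}{2 \left(-574\right)} + \frac{1088899}{544450} = \frac{1}{2} \left(- \frac{1}{574}\right) \left(-1006\right) + \frac{1088899}{544450} = \frac{503}{574} + \frac{1088899}{544450} = \frac{224721594}{78128575}$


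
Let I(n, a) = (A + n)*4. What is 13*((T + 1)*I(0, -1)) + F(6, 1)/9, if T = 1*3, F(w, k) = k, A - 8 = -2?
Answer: 11233/9 ≈ 1248.1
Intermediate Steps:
A = 6 (A = 8 - 2 = 6)
I(n, a) = 24 + 4*n (I(n, a) = (6 + n)*4 = 24 + 4*n)
T = 3
13*((T + 1)*I(0, -1)) + F(6, 1)/9 = 13*((3 + 1)*(24 + 4*0)) + 1/9 = 13*(4*(24 + 0)) + 1*(1/9) = 13*(4*24) + 1/9 = 13*96 + 1/9 = 1248 + 1/9 = 11233/9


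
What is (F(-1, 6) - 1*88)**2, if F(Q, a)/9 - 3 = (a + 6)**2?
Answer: 1525225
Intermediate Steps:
F(Q, a) = 27 + 9*(6 + a)**2 (F(Q, a) = 27 + 9*(a + 6)**2 = 27 + 9*(6 + a)**2)
(F(-1, 6) - 1*88)**2 = ((27 + 9*(6 + 6)**2) - 1*88)**2 = ((27 + 9*12**2) - 88)**2 = ((27 + 9*144) - 88)**2 = ((27 + 1296) - 88)**2 = (1323 - 88)**2 = 1235**2 = 1525225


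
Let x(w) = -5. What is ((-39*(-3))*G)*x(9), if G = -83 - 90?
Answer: 101205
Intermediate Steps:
G = -173
((-39*(-3))*G)*x(9) = (-39*(-3)*(-173))*(-5) = (117*(-173))*(-5) = -20241*(-5) = 101205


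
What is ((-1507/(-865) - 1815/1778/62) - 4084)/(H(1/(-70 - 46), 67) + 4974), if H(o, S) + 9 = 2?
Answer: -389261752083/473624013380 ≈ -0.82188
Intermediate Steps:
H(o, S) = -7 (H(o, S) = -9 + 2 = -7)
((-1507/(-865) - 1815/1778/62) - 4084)/(H(1/(-70 - 46), 67) + 4974) = ((-1507/(-865) - 1815/1778/62) - 4084)/(-7 + 4974) = ((-1507*(-1/865) - 1815*1/1778*(1/62)) - 4084)/4967 = ((1507/865 - 1815/1778*1/62) - 4084)*(1/4967) = ((1507/865 - 1815/110236) - 4084)*(1/4967) = (164555677/95354140 - 4084)*(1/4967) = -389261752083/95354140*1/4967 = -389261752083/473624013380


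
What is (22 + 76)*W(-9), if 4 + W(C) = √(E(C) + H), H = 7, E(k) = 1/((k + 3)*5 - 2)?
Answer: -392 + 49*√446/4 ≈ -133.30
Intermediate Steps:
E(k) = 1/(13 + 5*k) (E(k) = 1/((3 + k)*5 - 2) = 1/((15 + 5*k) - 2) = 1/(13 + 5*k))
W(C) = -4 + √(7 + 1/(13 + 5*C)) (W(C) = -4 + √(1/(13 + 5*C) + 7) = -4 + √(7 + 1/(13 + 5*C)))
(22 + 76)*W(-9) = (22 + 76)*(-4 + √((92 + 35*(-9))/(13 + 5*(-9)))) = 98*(-4 + √((92 - 315)/(13 - 45))) = 98*(-4 + √(-223/(-32))) = 98*(-4 + √(-1/32*(-223))) = 98*(-4 + √(223/32)) = 98*(-4 + √446/8) = -392 + 49*√446/4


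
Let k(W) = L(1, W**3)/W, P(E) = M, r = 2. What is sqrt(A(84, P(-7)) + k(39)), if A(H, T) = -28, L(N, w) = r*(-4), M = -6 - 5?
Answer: 10*I*sqrt(429)/39 ≈ 5.3109*I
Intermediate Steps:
M = -11
L(N, w) = -8 (L(N, w) = 2*(-4) = -8)
P(E) = -11
k(W) = -8/W
sqrt(A(84, P(-7)) + k(39)) = sqrt(-28 - 8/39) = sqrt(-1100/39) = 10*I*sqrt(429)/39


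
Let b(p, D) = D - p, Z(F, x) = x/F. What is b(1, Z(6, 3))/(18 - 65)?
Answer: 1/94 ≈ 0.010638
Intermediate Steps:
b(1, Z(6, 3))/(18 - 65) = (3/6 - 1*1)/(18 - 65) = (3*(1/6) - 1)/(-47) = (1/2 - 1)*(-1/47) = -1/2*(-1/47) = 1/94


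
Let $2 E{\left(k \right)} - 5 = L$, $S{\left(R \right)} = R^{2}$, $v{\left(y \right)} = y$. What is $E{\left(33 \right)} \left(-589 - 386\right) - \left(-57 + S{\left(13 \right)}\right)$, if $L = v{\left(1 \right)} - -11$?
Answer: $- \frac{16799}{2} \approx -8399.5$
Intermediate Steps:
$L = 12$ ($L = 1 - -11 = 1 + 11 = 12$)
$E{\left(k \right)} = \frac{17}{2}$ ($E{\left(k \right)} = \frac{5}{2} + \frac{1}{2} \cdot 12 = \frac{5}{2} + 6 = \frac{17}{2}$)
$E{\left(33 \right)} \left(-589 - 386\right) - \left(-57 + S{\left(13 \right)}\right) = \frac{17 \left(-589 - 386\right)}{2} + \left(57 - 13^{2}\right) = \frac{17 \left(-589 - 386\right)}{2} + \left(57 - 169\right) = \frac{17}{2} \left(-975\right) + \left(57 - 169\right) = - \frac{16575}{2} - 112 = - \frac{16799}{2}$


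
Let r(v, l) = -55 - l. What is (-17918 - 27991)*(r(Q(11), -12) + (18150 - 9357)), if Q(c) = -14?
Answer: -401703750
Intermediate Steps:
(-17918 - 27991)*(r(Q(11), -12) + (18150 - 9357)) = (-17918 - 27991)*((-55 - 1*(-12)) + (18150 - 9357)) = -45909*((-55 + 12) + 8793) = -45909*(-43 + 8793) = -45909*8750 = -401703750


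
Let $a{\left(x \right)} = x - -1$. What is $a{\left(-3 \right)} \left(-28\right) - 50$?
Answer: $6$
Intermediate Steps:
$a{\left(x \right)} = 1 + x$ ($a{\left(x \right)} = x + 1 = 1 + x$)
$a{\left(-3 \right)} \left(-28\right) - 50 = \left(1 - 3\right) \left(-28\right) - 50 = \left(-2\right) \left(-28\right) - 50 = 56 - 50 = 6$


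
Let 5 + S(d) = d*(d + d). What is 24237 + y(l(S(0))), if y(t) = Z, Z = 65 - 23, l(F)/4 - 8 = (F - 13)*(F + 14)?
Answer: 24279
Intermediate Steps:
S(d) = -5 + 2*d**2 (S(d) = -5 + d*(d + d) = -5 + d*(2*d) = -5 + 2*d**2)
l(F) = 32 + 4*(-13 + F)*(14 + F) (l(F) = 32 + 4*((F - 13)*(F + 14)) = 32 + 4*((-13 + F)*(14 + F)) = 32 + 4*(-13 + F)*(14 + F))
Z = 42
y(t) = 42
24237 + y(l(S(0))) = 24237 + 42 = 24279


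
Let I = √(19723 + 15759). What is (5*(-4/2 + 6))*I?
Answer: 20*√35482 ≈ 3767.3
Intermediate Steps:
I = √35482 ≈ 188.37
(5*(-4/2 + 6))*I = (5*(-4/2 + 6))*√35482 = (5*(-4*½ + 6))*√35482 = (5*(-2 + 6))*√35482 = (5*4)*√35482 = 20*√35482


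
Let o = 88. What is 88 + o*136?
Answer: 12056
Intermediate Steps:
88 + o*136 = 88 + 88*136 = 88 + 11968 = 12056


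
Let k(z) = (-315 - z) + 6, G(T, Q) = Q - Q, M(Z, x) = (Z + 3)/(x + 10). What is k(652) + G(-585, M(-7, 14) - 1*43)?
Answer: -961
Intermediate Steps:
M(Z, x) = (3 + Z)/(10 + x)
G(T, Q) = 0
k(z) = -309 - z
k(652) + G(-585, M(-7, 14) - 1*43) = (-309 - 1*652) + 0 = (-309 - 652) + 0 = -961 + 0 = -961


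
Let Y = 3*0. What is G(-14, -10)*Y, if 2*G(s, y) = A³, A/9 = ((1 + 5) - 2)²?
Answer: 0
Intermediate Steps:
Y = 0
A = 144 (A = 9*((1 + 5) - 2)² = 9*(6 - 2)² = 9*4² = 9*16 = 144)
G(s, y) = 1492992 (G(s, y) = (½)*144³ = (½)*2985984 = 1492992)
G(-14, -10)*Y = 1492992*0 = 0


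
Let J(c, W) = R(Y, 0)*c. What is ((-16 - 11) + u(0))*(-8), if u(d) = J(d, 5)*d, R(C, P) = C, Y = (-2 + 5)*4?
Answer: 216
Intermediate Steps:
Y = 12 (Y = 3*4 = 12)
J(c, W) = 12*c
u(d) = 12*d² (u(d) = (12*d)*d = 12*d²)
((-16 - 11) + u(0))*(-8) = ((-16 - 11) + 12*0²)*(-8) = (-27 + 12*0)*(-8) = (-27 + 0)*(-8) = -27*(-8) = 216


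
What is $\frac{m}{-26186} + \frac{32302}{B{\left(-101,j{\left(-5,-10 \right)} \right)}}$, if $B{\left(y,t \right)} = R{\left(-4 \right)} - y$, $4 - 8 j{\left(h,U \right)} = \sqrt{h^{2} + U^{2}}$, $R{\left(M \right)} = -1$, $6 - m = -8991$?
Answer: $\frac{105620059}{327325} \approx 322.68$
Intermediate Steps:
$m = 8997$ ($m = 6 - -8991 = 6 + 8991 = 8997$)
$j{\left(h,U \right)} = \frac{1}{2} - \frac{\sqrt{U^{2} + h^{2}}}{8}$ ($j{\left(h,U \right)} = \frac{1}{2} - \frac{\sqrt{h^{2} + U^{2}}}{8} = \frac{1}{2} - \frac{\sqrt{U^{2} + h^{2}}}{8}$)
$B{\left(y,t \right)} = -1 - y$
$\frac{m}{-26186} + \frac{32302}{B{\left(-101,j{\left(-5,-10 \right)} \right)}} = \frac{8997}{-26186} + \frac{32302}{-1 - -101} = 8997 \left(- \frac{1}{26186}\right) + \frac{32302}{-1 + 101} = - \frac{8997}{26186} + \frac{32302}{100} = - \frac{8997}{26186} + 32302 \cdot \frac{1}{100} = - \frac{8997}{26186} + \frac{16151}{50} = \frac{105620059}{327325}$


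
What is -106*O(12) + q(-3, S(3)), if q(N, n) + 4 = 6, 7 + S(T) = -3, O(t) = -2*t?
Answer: 2546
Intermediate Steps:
S(T) = -10 (S(T) = -7 - 3 = -10)
q(N, n) = 2 (q(N, n) = -4 + 6 = 2)
-106*O(12) + q(-3, S(3)) = -(-212)*12 + 2 = -106*(-24) + 2 = 2544 + 2 = 2546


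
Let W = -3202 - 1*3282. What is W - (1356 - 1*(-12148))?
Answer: -19988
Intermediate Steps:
W = -6484 (W = -3202 - 3282 = -6484)
W - (1356 - 1*(-12148)) = -6484 - (1356 - 1*(-12148)) = -6484 - (1356 + 12148) = -6484 - 1*13504 = -6484 - 13504 = -19988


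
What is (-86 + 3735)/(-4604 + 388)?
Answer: -3649/4216 ≈ -0.86551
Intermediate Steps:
(-86 + 3735)/(-4604 + 388) = 3649/(-4216) = 3649*(-1/4216) = -3649/4216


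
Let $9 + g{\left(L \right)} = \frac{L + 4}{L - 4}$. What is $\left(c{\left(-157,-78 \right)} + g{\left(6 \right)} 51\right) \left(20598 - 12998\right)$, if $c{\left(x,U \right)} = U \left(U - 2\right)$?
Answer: $45873600$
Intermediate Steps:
$c{\left(x,U \right)} = U \left(-2 + U\right)$
$g{\left(L \right)} = -9 + \frac{4 + L}{-4 + L}$ ($g{\left(L \right)} = -9 + \frac{L + 4}{L - 4} = -9 + \frac{4 + L}{-4 + L}$)
$\left(c{\left(-157,-78 \right)} + g{\left(6 \right)} 51\right) \left(20598 - 12998\right) = \left(- 78 \left(-2 - 78\right) + \frac{8 \left(5 - 6\right)}{-4 + 6} \cdot 51\right) \left(20598 - 12998\right) = \left(\left(-78\right) \left(-80\right) + \frac{8 \left(5 - 6\right)}{2} \cdot 51\right) 7600 = \left(6240 + 8 \cdot \frac{1}{2} \left(-1\right) 51\right) 7600 = \left(6240 - 204\right) 7600 = 6036 \cdot 7600 = 45873600$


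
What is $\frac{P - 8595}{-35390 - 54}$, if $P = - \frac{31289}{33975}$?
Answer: $\frac{146023207}{602104950} \approx 0.24252$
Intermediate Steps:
$P = - \frac{31289}{33975}$ ($P = \left(-31289\right) \frac{1}{33975} = - \frac{31289}{33975} \approx -0.92094$)
$\frac{P - 8595}{-35390 - 54} = \frac{- \frac{31289}{33975} - 8595}{-35390 - 54} = - \frac{292046414}{33975 \left(-35444\right)} = \left(- \frac{292046414}{33975}\right) \left(- \frac{1}{35444}\right) = \frac{146023207}{602104950}$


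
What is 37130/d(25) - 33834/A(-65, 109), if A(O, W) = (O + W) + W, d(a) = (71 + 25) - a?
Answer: 1092892/3621 ≈ 301.82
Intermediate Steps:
d(a) = 96 - a
A(O, W) = O + 2*W
37130/d(25) - 33834/A(-65, 109) = 37130/(96 - 1*25) - 33834/(-65 + 2*109) = 37130/(96 - 25) - 33834/(-65 + 218) = 37130/71 - 33834/153 = 37130*(1/71) - 33834*1/153 = 37130/71 - 11278/51 = 1092892/3621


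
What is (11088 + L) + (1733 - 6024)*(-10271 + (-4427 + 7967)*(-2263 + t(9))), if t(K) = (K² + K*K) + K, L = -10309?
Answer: 31821846520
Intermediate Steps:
t(K) = K + 2*K² (t(K) = (K² + K²) + K = 2*K² + K = K + 2*K²)
(11088 + L) + (1733 - 6024)*(-10271 + (-4427 + 7967)*(-2263 + t(9))) = (11088 - 10309) + (1733 - 6024)*(-10271 + (-4427 + 7967)*(-2263 + 9*(1 + 2*9))) = 779 - 4291*(-10271 + 3540*(-2263 + 9*(1 + 18))) = 779 - 4291*(-10271 + 3540*(-2263 + 9*19)) = 779 - 4291*(-10271 + 3540*(-2263 + 171)) = 779 - 4291*(-10271 + 3540*(-2092)) = 779 - 4291*(-10271 - 7405680) = 779 - 4291*(-7415951) = 779 + 31821845741 = 31821846520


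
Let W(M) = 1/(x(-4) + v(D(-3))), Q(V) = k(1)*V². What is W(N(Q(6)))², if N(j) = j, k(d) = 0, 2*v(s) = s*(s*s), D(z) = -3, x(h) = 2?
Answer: 4/529 ≈ 0.0075614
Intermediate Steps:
v(s) = s³/2 (v(s) = (s*(s*s))/2 = (s*s²)/2 = s³/2)
Q(V) = 0 (Q(V) = 0*V² = 0)
W(M) = -2/23 (W(M) = 1/(2 + (½)*(-3)³) = 1/(2 + (½)*(-27)) = 1/(2 - 27/2) = 1/(-23/2) = -2/23)
W(N(Q(6)))² = (-2/23)² = 4/529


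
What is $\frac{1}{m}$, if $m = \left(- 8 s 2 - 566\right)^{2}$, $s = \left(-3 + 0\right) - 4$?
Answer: $\frac{1}{206116} \approx 4.8516 \cdot 10^{-6}$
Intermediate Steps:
$s = -7$ ($s = -3 - 4 = -7$)
$m = 206116$ ($m = \left(\left(-8\right) \left(-7\right) 2 - 566\right)^{2} = \left(56 \cdot 2 - 566\right)^{2} = \left(112 - 566\right)^{2} = \left(-454\right)^{2} = 206116$)
$\frac{1}{m} = \frac{1}{206116}$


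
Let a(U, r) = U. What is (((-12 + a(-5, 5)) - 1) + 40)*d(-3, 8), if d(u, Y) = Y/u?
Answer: -176/3 ≈ -58.667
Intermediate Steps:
(((-12 + a(-5, 5)) - 1) + 40)*d(-3, 8) = (((-12 - 5) - 1) + 40)*(8/(-3)) = ((-17 - 1) + 40)*(8*(-⅓)) = (-18 + 40)*(-8/3) = 22*(-8/3) = -176/3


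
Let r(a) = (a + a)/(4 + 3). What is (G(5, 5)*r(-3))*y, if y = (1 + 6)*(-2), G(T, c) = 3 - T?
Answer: -24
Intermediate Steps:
r(a) = 2*a/7 (r(a) = (2*a)/7 = (2*a)*(⅐) = 2*a/7)
y = -14 (y = 7*(-2) = -14)
(G(5, 5)*r(-3))*y = ((3 - 1*5)*((2/7)*(-3)))*(-14) = ((3 - 5)*(-6/7))*(-14) = -2*(-6/7)*(-14) = (12/7)*(-14) = -24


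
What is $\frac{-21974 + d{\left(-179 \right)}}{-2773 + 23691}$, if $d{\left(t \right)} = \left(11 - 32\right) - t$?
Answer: $- \frac{10908}{10459} \approx -1.0429$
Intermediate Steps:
$d{\left(t \right)} = -21 - t$
$\frac{-21974 + d{\left(-179 \right)}}{-2773 + 23691} = \frac{-21974 - -158}{-2773 + 23691} = \frac{-21974 + \left(-21 + 179\right)}{20918} = \left(-21974 + 158\right) \frac{1}{20918} = \left(-21816\right) \frac{1}{20918} = - \frac{10908}{10459}$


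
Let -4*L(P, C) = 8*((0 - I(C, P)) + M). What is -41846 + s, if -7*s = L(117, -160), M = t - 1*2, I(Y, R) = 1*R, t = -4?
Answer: -293168/7 ≈ -41881.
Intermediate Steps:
I(Y, R) = R
M = -6 (M = -4 - 1*2 = -4 - 2 = -6)
L(P, C) = 12 + 2*P (L(P, C) = -2*((0 - P) - 6) = -2*(-P - 6) = -2*(-6 - P) = -(-48 - 8*P)/4 = 12 + 2*P)
s = -246/7 (s = -(12 + 2*117)/7 = -(12 + 234)/7 = -⅐*246 = -246/7 ≈ -35.143)
-41846 + s = -41846 - 246/7 = -293168/7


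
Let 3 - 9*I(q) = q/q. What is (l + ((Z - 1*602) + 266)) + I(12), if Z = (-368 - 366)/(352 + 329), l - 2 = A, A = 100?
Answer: -479810/2043 ≈ -234.86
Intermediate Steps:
I(q) = 2/9 (I(q) = ⅓ - q/(9*q) = ⅓ - ⅑*1 = ⅓ - ⅑ = 2/9)
l = 102 (l = 2 + 100 = 102)
Z = -734/681 ≈ -1.0778
(l + ((Z - 1*602) + 266)) + I(12) = (102 + ((-734/681 - 1*602) + 266)) + 2/9 = (102 + ((-734/681 - 602) + 266)) + 2/9 = (102 + (-410696/681 + 266)) + 2/9 = (102 - 229550/681) + 2/9 = -160088/681 + 2/9 = -479810/2043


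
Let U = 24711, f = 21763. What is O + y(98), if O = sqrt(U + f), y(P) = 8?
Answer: 8 + sqrt(46474) ≈ 223.58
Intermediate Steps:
O = sqrt(46474) (O = sqrt(24711 + 21763) = sqrt(46474) ≈ 215.58)
O + y(98) = sqrt(46474) + 8 = 8 + sqrt(46474)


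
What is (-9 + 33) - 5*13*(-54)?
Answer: 3534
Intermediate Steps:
(-9 + 33) - 5*13*(-54) = 24 - 65*(-54) = 24 + 3510 = 3534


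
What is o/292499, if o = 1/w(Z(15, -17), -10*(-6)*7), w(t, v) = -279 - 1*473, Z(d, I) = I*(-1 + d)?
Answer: -1/219959248 ≈ -4.5463e-9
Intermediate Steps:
w(t, v) = -752 (w(t, v) = -279 - 473 = -752)
o = -1/752 (o = 1/(-752) = -1/752 ≈ -0.0013298)
o/292499 = -1/752/292499 = -1/752*1/292499 = -1/219959248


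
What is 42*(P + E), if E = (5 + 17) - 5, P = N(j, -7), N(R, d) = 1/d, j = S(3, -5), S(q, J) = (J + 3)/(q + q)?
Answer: 708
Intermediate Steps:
S(q, J) = (3 + J)/(2*q) (S(q, J) = (3 + J)/((2*q)) = (3 + J)*(1/(2*q)) = (3 + J)/(2*q))
j = -⅓ (j = (½)*(3 - 5)/3 = (½)*(⅓)*(-2) = -⅓ ≈ -0.33333)
N(R, d) = 1/d
P = -⅐ (P = 1/(-7) = -⅐ ≈ -0.14286)
E = 17 (E = 22 - 5 = 17)
42*(P + E) = 42*(-⅐ + 17) = 42*(118/7) = 708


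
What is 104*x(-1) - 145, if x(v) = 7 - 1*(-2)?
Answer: 791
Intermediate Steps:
x(v) = 9 (x(v) = 7 + 2 = 9)
104*x(-1) - 145 = 104*9 - 145 = 936 - 145 = 791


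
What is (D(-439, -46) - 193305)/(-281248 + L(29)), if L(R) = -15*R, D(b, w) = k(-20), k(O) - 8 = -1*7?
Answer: 193304/281683 ≈ 0.68625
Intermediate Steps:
k(O) = 1 (k(O) = 8 - 1*7 = 8 - 7 = 1)
D(b, w) = 1
(D(-439, -46) - 193305)/(-281248 + L(29)) = (1 - 193305)/(-281248 - 15*29) = -193304/(-281248 - 435) = -193304/(-281683) = -193304*(-1/281683) = 193304/281683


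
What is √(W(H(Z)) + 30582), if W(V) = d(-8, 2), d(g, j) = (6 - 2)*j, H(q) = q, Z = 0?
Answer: √30590 ≈ 174.90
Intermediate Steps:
d(g, j) = 4*j
W(V) = 8 (W(V) = 4*2 = 8)
√(W(H(Z)) + 30582) = √(8 + 30582) = √30590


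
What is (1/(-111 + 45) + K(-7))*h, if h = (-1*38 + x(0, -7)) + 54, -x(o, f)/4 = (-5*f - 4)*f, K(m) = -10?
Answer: -292162/33 ≈ -8853.4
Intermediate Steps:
x(o, f) = -4*f*(-4 - 5*f) (x(o, f) = -4*(-5*f - 4)*f = -4*(-4 - 5*f)*f = -4*f*(-4 - 5*f))
h = 884 (h = (-1*38 + 4*(-7)*(4 + 5*(-7))) + 54 = (-38 + 4*(-7)*(4 - 35)) + 54 = (-38 + 4*(-7)*(-31)) + 54 = (-38 + 868) + 54 = 830 + 54 = 884)
(1/(-111 + 45) + K(-7))*h = (1/(-111 + 45) - 10)*884 = (1/(-66) - 10)*884 = (-1/66 - 10)*884 = -661/66*884 = -292162/33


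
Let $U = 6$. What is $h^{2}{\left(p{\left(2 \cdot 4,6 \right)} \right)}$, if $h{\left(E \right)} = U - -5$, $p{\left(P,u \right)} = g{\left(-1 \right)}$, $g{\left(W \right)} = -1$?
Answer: $121$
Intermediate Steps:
$p{\left(P,u \right)} = -1$
$h{\left(E \right)} = 11$ ($h{\left(E \right)} = 6 - -5 = 6 + 5 = 11$)
$h^{2}{\left(p{\left(2 \cdot 4,6 \right)} \right)} = 11^{2} = 121$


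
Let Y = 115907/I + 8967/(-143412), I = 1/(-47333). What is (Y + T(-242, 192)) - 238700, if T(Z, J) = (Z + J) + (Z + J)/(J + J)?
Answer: -12589198195206599/2294592 ≈ -5.4865e+9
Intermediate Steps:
I = -1/47333 ≈ -2.1127e-5
Y = -262263549188913/47804 (Y = 115907/(-1/47333) + 8967/(-143412) = 115907*(-47333) + 8967*(-1/143412) = -5486226031 - 2989/47804 = -262263549188913/47804 ≈ -5.4862e+9)
T(Z, J) = J + Z + (J + Z)/(2*J) (T(Z, J) = (J + Z) + (J + Z)/((2*J)) = (J + Z) + (J + Z)*(1/(2*J)) = (J + Z) + (J + Z)/(2*J) = J + Z + (J + Z)/(2*J))
(Y + T(-242, 192)) - 238700 = (-262263549188913/47804 + (½ + 192 - 242 + (½)*(-242)/192)) - 238700 = (-262263549188913/47804 + (½ + 192 - 242 + (½)*(-242)*(1/192))) - 238700 = (-262263549188913/47804 + (½ + 192 - 242 - 121/192)) - 238700 = (-262263549188913/47804 - 9625/192) - 238700 = -12588650476096199/2294592 - 238700 = -12589198195206599/2294592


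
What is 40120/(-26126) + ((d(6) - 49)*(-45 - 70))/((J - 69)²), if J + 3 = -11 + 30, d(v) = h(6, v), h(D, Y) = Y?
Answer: 8247995/36693967 ≈ 0.22478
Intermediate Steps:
d(v) = v
J = 16 (J = -3 + (-11 + 30) = -3 + 19 = 16)
40120/(-26126) + ((d(6) - 49)*(-45 - 70))/((J - 69)²) = 40120/(-26126) + ((6 - 49)*(-45 - 70))/((16 - 69)²) = 40120*(-1/26126) + (-43*(-115))/((-53)²) = -20060/13063 + 4945/2809 = 8247995/36693967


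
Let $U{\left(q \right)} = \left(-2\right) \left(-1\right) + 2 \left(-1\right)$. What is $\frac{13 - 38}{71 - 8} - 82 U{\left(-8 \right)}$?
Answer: $- \frac{25}{63} \approx -0.39683$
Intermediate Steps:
$U{\left(q \right)} = 0$ ($U{\left(q \right)} = 2 - 2 = 0$)
$\frac{13 - 38}{71 - 8} - 82 U{\left(-8 \right)} = \frac{13 - 38}{71 - 8} - 0 = - \frac{25}{63} + 0 = - \frac{25}{63}$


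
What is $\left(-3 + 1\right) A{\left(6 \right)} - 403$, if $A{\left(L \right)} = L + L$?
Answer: $-427$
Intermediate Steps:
$A{\left(L \right)} = 2 L$
$\left(-3 + 1\right) A{\left(6 \right)} - 403 = \left(-3 + 1\right) 2 \cdot 6 - 403 = \left(-2\right) 12 - 403 = -24 - 403 = -427$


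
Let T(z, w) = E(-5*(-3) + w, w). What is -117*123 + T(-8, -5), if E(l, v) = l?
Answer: -14381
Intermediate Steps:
T(z, w) = 15 + w (T(z, w) = -5*(-3) + w = 15 + w)
-117*123 + T(-8, -5) = -117*123 + (15 - 5) = -14391 + 10 = -14381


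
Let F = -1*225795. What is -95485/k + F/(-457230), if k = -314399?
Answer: 7643221917/9583510318 ≈ 0.79754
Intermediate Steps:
F = -225795
-95485/k + F/(-457230) = -95485/(-314399) - 225795/(-457230) = -95485*(-1/314399) - 225795*(-1/457230) = 95485/314399 + 15053/30482 = 7643221917/9583510318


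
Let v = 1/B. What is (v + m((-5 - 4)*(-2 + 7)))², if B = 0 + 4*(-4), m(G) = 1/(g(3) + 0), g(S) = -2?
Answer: 81/256 ≈ 0.31641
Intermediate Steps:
m(G) = -½ (m(G) = 1/(-2 + 0) = 1/(-2) = -½)
B = -16 (B = 0 - 16 = -16)
v = -1/16 (v = 1/(-16) = -1/16 ≈ -0.062500)
(v + m((-5 - 4)*(-2 + 7)))² = (-1/16 - ½)² = (-9/16)² = 81/256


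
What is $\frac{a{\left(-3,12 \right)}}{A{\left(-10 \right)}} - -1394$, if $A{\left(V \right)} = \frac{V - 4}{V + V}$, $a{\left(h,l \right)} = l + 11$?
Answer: $\frac{9988}{7} \approx 1426.9$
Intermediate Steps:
$a{\left(h,l \right)} = 11 + l$
$A{\left(V \right)} = \frac{-4 + V}{2 V}$
$\frac{a{\left(-3,12 \right)}}{A{\left(-10 \right)}} - -1394 = \frac{11 + 12}{\frac{1}{2} \frac{1}{-10} \left(-4 - 10\right)} - -1394 = \frac{23}{\frac{1}{2} \left(- \frac{1}{10}\right) \left(-14\right)} + 1394 = \frac{23}{\frac{7}{10}} + 1394 = 23 \cdot \frac{10}{7} + 1394 = \frac{230}{7} + 1394 = \frac{9988}{7}$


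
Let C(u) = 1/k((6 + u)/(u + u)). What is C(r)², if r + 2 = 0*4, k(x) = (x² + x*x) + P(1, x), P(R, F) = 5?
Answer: 1/49 ≈ 0.020408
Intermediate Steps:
k(x) = 5 + 2*x² (k(x) = (x² + x*x) + 5 = (x² + x²) + 5 = 2*x² + 5 = 5 + 2*x²)
r = -2 (r = -2 + 0*4 = -2 + 0 = -2)
C(u) = 1/(5 + (6 + u)²/(2*u²)) (C(u) = 1/(5 + 2*((6 + u)/(u + u))²) = 1/(5 + 2*((6 + u)/((2*u)))²) = 1/(5 + 2*((6 + u)*(1/(2*u)))²) = 1/(5 + 2*((6 + u)/(2*u))²) = 1/(5 + 2*((6 + u)²/(4*u²))) = 1/(5 + (6 + u)²/(2*u²)))
C(r)² = (2*(-2)²/((6 - 2)² + 10*(-2)²))² = (2*4/(4² + 10*4))² = (2*4/(16 + 40))² = (2*4/56)² = (2*4*(1/56))² = (⅐)² = 1/49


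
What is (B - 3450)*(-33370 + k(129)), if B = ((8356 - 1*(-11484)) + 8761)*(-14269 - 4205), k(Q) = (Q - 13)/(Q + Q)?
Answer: 17631747106432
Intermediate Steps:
k(Q) = (-13 + Q)/(2*Q) (k(Q) = (-13 + Q)/((2*Q)) = (-13 + Q)*(1/(2*Q)) = (-13 + Q)/(2*Q))
B = -528374874 (B = ((8356 + 11484) + 8761)*(-18474) = (19840 + 8761)*(-18474) = 28601*(-18474) = -528374874)
(B - 3450)*(-33370 + k(129)) = (-528374874 - 3450)*(-33370 + (½)*(-13 + 129)/129) = -528378324*(-33370 + (½)*(1/129)*116) = -528378324*(-33370 + 58/129) = -528378324*(-4304672/129) = 17631747106432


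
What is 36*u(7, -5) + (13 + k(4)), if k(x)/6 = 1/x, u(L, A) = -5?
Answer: -331/2 ≈ -165.50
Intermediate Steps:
k(x) = 6/x (k(x) = 6*(1/x) = 6/x)
36*u(7, -5) + (13 + k(4)) = 36*(-5) + (13 + 6/4) = -180 + (13 + 6*(¼)) = -180 + (13 + 3/2) = -180 + 29/2 = -331/2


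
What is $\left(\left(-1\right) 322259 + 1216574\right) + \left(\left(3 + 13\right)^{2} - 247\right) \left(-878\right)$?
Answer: $886413$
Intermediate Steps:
$\left(\left(-1\right) 322259 + 1216574\right) + \left(\left(3 + 13\right)^{2} - 247\right) \left(-878\right) = \left(-322259 + 1216574\right) + \left(16^{2} - 247\right) \left(-878\right) = 894315 + \left(256 - 247\right) \left(-878\right) = 894315 + 9 \left(-878\right) = 894315 - 7902 = 886413$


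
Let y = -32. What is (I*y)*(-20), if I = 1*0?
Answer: 0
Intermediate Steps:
I = 0
(I*y)*(-20) = (0*(-32))*(-20) = 0*(-20) = 0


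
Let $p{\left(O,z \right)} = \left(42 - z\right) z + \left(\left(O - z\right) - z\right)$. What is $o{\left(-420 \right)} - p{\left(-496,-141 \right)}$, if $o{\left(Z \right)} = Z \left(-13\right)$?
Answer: $31477$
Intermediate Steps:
$o{\left(Z \right)} = - 13 Z$
$p{\left(O,z \right)} = O - 2 z + z \left(42 - z\right)$ ($p{\left(O,z \right)} = z \left(42 - z\right) + \left(O - 2 z\right) = O - 2 z + z \left(42 - z\right)$)
$o{\left(-420 \right)} - p{\left(-496,-141 \right)} = \left(-13\right) \left(-420\right) - \left(-496 - \left(-141\right)^{2} + 40 \left(-141\right)\right) = 5460 - \left(-496 - 19881 - 5640\right) = 5460 - -26017 = 5460 + 26017 = 31477$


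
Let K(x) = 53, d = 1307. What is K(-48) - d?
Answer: -1254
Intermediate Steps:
K(-48) - d = 53 - 1*1307 = 53 - 1307 = -1254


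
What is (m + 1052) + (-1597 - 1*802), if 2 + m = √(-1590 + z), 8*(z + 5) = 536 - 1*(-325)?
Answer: -1349 + I*√23798/4 ≈ -1349.0 + 38.567*I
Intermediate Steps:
z = 821/8 (z = -5 + (536 - 1*(-325))/8 = -5 + (536 + 325)/8 = -5 + (⅛)*861 = -5 + 861/8 = 821/8 ≈ 102.63)
m = -2 + I*√23798/4 (m = -2 + √(-1590 + 821/8) = -2 + √(-11899/8) = -2 + I*√23798/4 ≈ -2.0 + 38.567*I)
(m + 1052) + (-1597 - 1*802) = ((-2 + I*√23798/4) + 1052) + (-1597 - 1*802) = (1050 + I*√23798/4) + (-1597 - 802) = (1050 + I*√23798/4) - 2399 = -1349 + I*√23798/4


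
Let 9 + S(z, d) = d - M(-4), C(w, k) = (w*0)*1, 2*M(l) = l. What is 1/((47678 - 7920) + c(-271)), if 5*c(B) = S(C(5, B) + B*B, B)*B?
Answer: 5/274128 ≈ 1.8240e-5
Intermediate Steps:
M(l) = l/2
C(w, k) = 0 (C(w, k) = 0*1 = 0)
S(z, d) = -7 + d (S(z, d) = -9 + (d - (-4)/2) = -9 + (d - 1*(-2)) = -9 + (d + 2) = -9 + (2 + d) = -7 + d)
c(B) = B*(-7 + B)/5 (c(B) = ((-7 + B)*B)/5 = (B*(-7 + B))/5 = B*(-7 + B)/5)
1/((47678 - 7920) + c(-271)) = 1/((47678 - 7920) + (⅕)*(-271)*(-7 - 271)) = 1/(39758 + (⅕)*(-271)*(-278)) = 1/(39758 + 75338/5) = 1/(274128/5) = 5/274128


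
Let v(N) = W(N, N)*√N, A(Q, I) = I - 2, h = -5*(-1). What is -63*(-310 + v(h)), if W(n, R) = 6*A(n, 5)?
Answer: 19530 - 1134*√5 ≈ 16994.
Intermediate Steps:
h = 5
A(Q, I) = -2 + I
W(n, R) = 18 (W(n, R) = 6*(-2 + 5) = 6*3 = 18)
v(N) = 18*√N
-63*(-310 + v(h)) = -63*(-310 + 18*√5) = 19530 - 1134*√5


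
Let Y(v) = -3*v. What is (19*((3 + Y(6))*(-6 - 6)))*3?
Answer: 10260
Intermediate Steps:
(19*((3 + Y(6))*(-6 - 6)))*3 = (19*((3 - 3*6)*(-6 - 6)))*3 = (19*((3 - 18)*(-12)))*3 = (19*(-15*(-12)))*3 = (19*180)*3 = 3420*3 = 10260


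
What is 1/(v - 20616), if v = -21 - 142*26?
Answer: -1/24329 ≈ -4.1103e-5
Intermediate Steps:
v = -3713 (v = -21 - 3692 = -3713)
1/(v - 20616) = 1/(-3713 - 20616) = 1/(-24329) = -1/24329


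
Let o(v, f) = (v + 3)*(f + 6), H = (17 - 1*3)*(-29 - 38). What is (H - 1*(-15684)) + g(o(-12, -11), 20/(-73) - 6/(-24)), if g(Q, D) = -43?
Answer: 14703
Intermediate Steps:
H = -938 (H = (17 - 3)*(-67) = 14*(-67) = -938)
o(v, f) = (3 + v)*(6 + f)
(H - 1*(-15684)) + g(o(-12, -11), 20/(-73) - 6/(-24)) = (-938 - 1*(-15684)) - 43 = (-938 + 15684) - 43 = 14746 - 43 = 14703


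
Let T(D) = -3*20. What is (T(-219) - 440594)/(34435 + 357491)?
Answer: -220327/195963 ≈ -1.1243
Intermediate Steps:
T(D) = -60
(T(-219) - 440594)/(34435 + 357491) = (-60 - 440594)/(34435 + 357491) = -440654/391926 = -440654*1/391926 = -220327/195963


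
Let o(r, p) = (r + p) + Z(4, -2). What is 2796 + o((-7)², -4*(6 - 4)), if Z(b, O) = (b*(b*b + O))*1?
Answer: 2893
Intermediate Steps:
Z(b, O) = b*(O + b²) (Z(b, O) = (b*(b² + O))*1 = (b*(O + b²))*1 = b*(O + b²))
o(r, p) = 56 + p + r (o(r, p) = (r + p) + 4*(-2 + 4²) = (p + r) + 4*(-2 + 16) = (p + r) + 4*14 = (p + r) + 56 = 56 + p + r)
2796 + o((-7)², -4*(6 - 4)) = 2796 + (56 - 4*(6 - 4) + (-7)²) = 2796 + (56 - 4*2 + 49) = 2796 + (56 - 8 + 49) = 2796 + 97 = 2893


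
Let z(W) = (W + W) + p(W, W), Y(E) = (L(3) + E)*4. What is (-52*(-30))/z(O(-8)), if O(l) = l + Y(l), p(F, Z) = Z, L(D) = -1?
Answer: -130/11 ≈ -11.818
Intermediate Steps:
Y(E) = -4 + 4*E (Y(E) = (-1 + E)*4 = -4 + 4*E)
O(l) = -4 + 5*l (O(l) = l + (-4 + 4*l) = -4 + 5*l)
z(W) = 3*W (z(W) = (W + W) + W = 2*W + W = 3*W)
(-52*(-30))/z(O(-8)) = (-52*(-30))/((3*(-4 + 5*(-8)))) = 1560/((3*(-4 - 40))) = 1560/((3*(-44))) = 1560/(-132) = 1560*(-1/132) = -130/11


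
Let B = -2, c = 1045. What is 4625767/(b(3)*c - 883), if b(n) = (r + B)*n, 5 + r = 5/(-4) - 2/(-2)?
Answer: -18503068/94447 ≈ -195.91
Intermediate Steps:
r = -21/4 (r = -5 + (5/(-4) - 2/(-2)) = -5 + (5*(-¼) - 2*(-½)) = -5 + (-5/4 + 1) = -5 - ¼ = -21/4 ≈ -5.2500)
b(n) = -29*n/4 (b(n) = (-21/4 - 2)*n = -29*n/4)
4625767/(b(3)*c - 883) = 4625767/(-29/4*3*1045 - 883) = 4625767/(-87/4*1045 - 883) = 4625767/(-90915/4 - 883) = 4625767/(-94447/4) = 4625767*(-4/94447) = -18503068/94447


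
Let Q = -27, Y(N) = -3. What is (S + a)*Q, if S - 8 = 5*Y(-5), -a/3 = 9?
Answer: 918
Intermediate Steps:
a = -27 (a = -3*9 = -27)
S = -7 (S = 8 + 5*(-3) = 8 - 15 = -7)
(S + a)*Q = (-7 - 27)*(-27) = -34*(-27) = 918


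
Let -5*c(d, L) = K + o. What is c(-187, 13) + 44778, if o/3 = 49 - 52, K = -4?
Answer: 223903/5 ≈ 44781.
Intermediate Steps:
o = -9 (o = 3*(49 - 52) = 3*(-3) = -9)
c(d, L) = 13/5 (c(d, L) = -(-4 - 9)/5 = -1/5*(-13) = 13/5)
c(-187, 13) + 44778 = 13/5 + 44778 = 223903/5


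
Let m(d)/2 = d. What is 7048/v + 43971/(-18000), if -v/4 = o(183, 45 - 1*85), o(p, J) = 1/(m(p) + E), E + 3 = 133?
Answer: -5243726657/6000 ≈ -8.7395e+5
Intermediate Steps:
E = 130 (E = -3 + 133 = 130)
m(d) = 2*d
o(p, J) = 1/(130 + 2*p) (o(p, J) = 1/(2*p + 130) = 1/(130 + 2*p))
v = -1/124 (v = -2/(65 + 183) = -2/248 = -4*1/496 = -1/124 ≈ -0.0080645)
7048/v + 43971/(-18000) = 7048/(-1/124) + 43971/(-18000) = 7048*(-124) + 43971*(-1/18000) = -873952 - 14657/6000 = -5243726657/6000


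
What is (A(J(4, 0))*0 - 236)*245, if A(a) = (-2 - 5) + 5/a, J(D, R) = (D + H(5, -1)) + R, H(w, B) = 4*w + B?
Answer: -57820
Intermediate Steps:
H(w, B) = B + 4*w
J(D, R) = 19 + D + R (J(D, R) = (D + (-1 + 4*5)) + R = (D + (-1 + 20)) + R = (D + 19) + R = (19 + D) + R = 19 + D + R)
A(a) = -7 + 5/a
(A(J(4, 0))*0 - 236)*245 = ((-7 + 5/(19 + 4 + 0))*0 - 236)*245 = ((-7 + 5/23)*0 - 236)*245 = (-156/23*0 - 236)*245 = (0 - 236)*245 = -236*245 = -57820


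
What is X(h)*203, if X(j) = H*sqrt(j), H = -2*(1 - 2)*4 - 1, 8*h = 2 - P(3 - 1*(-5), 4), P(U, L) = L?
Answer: 1421*I/2 ≈ 710.5*I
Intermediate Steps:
h = -1/4 (h = (2 - 1*4)/8 = (2 - 4)/8 = (1/8)*(-2) = -1/4 ≈ -0.25000)
H = 7 (H = -2*(-1)*4 - 1 = 2*4 - 1 = 8 - 1 = 7)
X(j) = 7*sqrt(j)
X(h)*203 = (7*sqrt(-1/4))*203 = (7*(I/2))*203 = (7*I/2)*203 = 1421*I/2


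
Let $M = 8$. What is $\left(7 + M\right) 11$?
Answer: $165$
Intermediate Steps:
$\left(7 + M\right) 11 = \left(7 + 8\right) 11 = 15 \cdot 11 = 165$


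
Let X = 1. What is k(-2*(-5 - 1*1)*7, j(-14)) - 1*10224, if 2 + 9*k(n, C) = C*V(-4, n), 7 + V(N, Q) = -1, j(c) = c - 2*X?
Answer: -10210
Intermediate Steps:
j(c) = -2 + c (j(c) = c - 2*1 = c - 2 = -2 + c)
V(N, Q) = -8 (V(N, Q) = -7 - 1 = -8)
k(n, C) = -2/9 - 8*C/9 (k(n, C) = -2/9 + (C*(-8))/9 = -2/9 + (-8*C)/9 = -2/9 - 8*C/9)
k(-2*(-5 - 1*1)*7, j(-14)) - 1*10224 = (-2/9 - 8*(-2 - 14)/9) - 1*10224 = (-2/9 - 8/9*(-16)) - 10224 = (-2/9 + 128/9) - 10224 = 14 - 10224 = -10210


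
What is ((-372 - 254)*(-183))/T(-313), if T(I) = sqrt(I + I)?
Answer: -183*I*sqrt(626) ≈ -4578.7*I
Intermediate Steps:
T(I) = sqrt(2)*sqrt(I) (T(I) = sqrt(2*I) = sqrt(2)*sqrt(I))
((-372 - 254)*(-183))/T(-313) = ((-372 - 254)*(-183))/((sqrt(2)*sqrt(-313))) = (-626*(-183))/((sqrt(2)*(I*sqrt(313)))) = 114558/((I*sqrt(626))) = 114558*(-I*sqrt(626)/626) = -183*I*sqrt(626)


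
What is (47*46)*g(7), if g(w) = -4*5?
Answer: -43240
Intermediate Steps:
g(w) = -20
(47*46)*g(7) = (47*46)*(-20) = 2162*(-20) = -43240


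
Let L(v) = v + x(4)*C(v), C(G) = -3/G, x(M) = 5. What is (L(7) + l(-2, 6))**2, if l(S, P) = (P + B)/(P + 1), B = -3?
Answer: 1369/49 ≈ 27.939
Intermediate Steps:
l(S, P) = (-3 + P)/(1 + P) (l(S, P) = (P - 3)/(P + 1) = (-3 + P)/(1 + P))
L(v) = v - 15/v (L(v) = v + 5*(-3/v) = v - 15/v)
(L(7) + l(-2, 6))**2 = ((7 - 15/7) + (-3 + 6)/(1 + 6))**2 = ((7 - 15*1/7) + 3/7)**2 = ((7 - 15/7) + (1/7)*3)**2 = (34/7 + 3/7)**2 = (37/7)**2 = 1369/49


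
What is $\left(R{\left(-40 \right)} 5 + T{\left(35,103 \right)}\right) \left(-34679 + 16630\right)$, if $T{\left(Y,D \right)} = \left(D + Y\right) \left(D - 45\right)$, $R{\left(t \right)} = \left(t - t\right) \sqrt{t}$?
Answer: $-144464196$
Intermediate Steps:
$R{\left(t \right)} = 0$ ($R{\left(t \right)} = 0 \sqrt{t} = 0$)
$T{\left(Y,D \right)} = \left(-45 + D\right) \left(D + Y\right)$ ($T{\left(Y,D \right)} = \left(D + Y\right) \left(-45 + D\right) = \left(-45 + D\right) \left(D + Y\right)$)
$\left(R{\left(-40 \right)} 5 + T{\left(35,103 \right)}\right) \left(-34679 + 16630\right) = \left(0 \cdot 5 + \left(103^{2} - 4635 - 1575 + 103 \cdot 35\right)\right) \left(-34679 + 16630\right) = \left(0 + \left(10609 - 4635 - 1575 + 3605\right)\right) \left(-18049\right) = \left(0 + 8004\right) \left(-18049\right) = 8004 \left(-18049\right) = -144464196$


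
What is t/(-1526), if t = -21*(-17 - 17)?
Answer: -51/109 ≈ -0.46789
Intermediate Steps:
t = 714 (t = -21*(-34) = 714)
t/(-1526) = 714/(-1526) = 714*(-1/1526) = -51/109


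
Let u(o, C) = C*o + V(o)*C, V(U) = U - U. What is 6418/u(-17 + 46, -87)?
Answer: -6418/2523 ≈ -2.5438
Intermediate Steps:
V(U) = 0
u(o, C) = C*o (u(o, C) = C*o + 0*C = C*o + 0 = C*o)
6418/u(-17 + 46, -87) = 6418/((-87*(-17 + 46))) = 6418/((-87*29)) = 6418/(-2523) = 6418*(-1/2523) = -6418/2523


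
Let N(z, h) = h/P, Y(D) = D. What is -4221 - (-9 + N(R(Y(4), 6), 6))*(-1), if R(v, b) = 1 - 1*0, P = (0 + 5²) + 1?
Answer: -54987/13 ≈ -4229.8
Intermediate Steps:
P = 26 (P = (0 + 25) + 1 = 25 + 1 = 26)
R(v, b) = 1 (R(v, b) = 1 + 0 = 1)
N(z, h) = h/26
-4221 - (-9 + N(R(Y(4), 6), 6))*(-1) = -4221 - (-9 + (1/26)*6)*(-1) = -4221 - (-9 + 3/13)*(-1) = -4221 - (-114)*(-1)/13 = -4221 - 1*114/13 = -4221 - 114/13 = -54987/13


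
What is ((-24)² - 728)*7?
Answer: -1064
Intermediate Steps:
((-24)² - 728)*7 = (576 - 728)*7 = -152*7 = -1064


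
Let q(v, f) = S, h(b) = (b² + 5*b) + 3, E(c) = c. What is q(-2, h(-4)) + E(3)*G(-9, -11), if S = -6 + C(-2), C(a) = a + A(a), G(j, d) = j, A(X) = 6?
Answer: -29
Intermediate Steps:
C(a) = 6 + a (C(a) = a + 6 = 6 + a)
h(b) = 3 + b² + 5*b
S = -2 (S = -6 + (6 - 2) = -6 + 4 = -2)
q(v, f) = -2
q(-2, h(-4)) + E(3)*G(-9, -11) = -2 + 3*(-9) = -2 - 27 = -29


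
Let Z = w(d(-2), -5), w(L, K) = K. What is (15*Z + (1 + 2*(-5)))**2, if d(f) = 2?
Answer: 7056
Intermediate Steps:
Z = -5
(15*Z + (1 + 2*(-5)))**2 = (15*(-5) + (1 + 2*(-5)))**2 = (-75 + (1 - 10))**2 = (-75 - 9)**2 = (-84)**2 = 7056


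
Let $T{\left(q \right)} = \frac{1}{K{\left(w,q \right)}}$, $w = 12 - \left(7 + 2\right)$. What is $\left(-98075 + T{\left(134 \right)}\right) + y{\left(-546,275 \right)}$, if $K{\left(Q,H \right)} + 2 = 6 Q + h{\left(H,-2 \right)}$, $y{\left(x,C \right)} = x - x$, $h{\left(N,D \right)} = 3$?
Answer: $- \frac{1863424}{19} \approx -98075.0$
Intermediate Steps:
$y{\left(x,C \right)} = 0$
$w = 3$ ($w = 12 - 9 = 3$)
$K{\left(Q,H \right)} = 1 + 6 Q$ ($K{\left(Q,H \right)} = -2 + \left(6 Q + 3\right) = -2 + \left(3 + 6 Q\right) = 1 + 6 Q$)
$T{\left(q \right)} = \frac{1}{19}$ ($T{\left(q \right)} = \frac{1}{1 + 6 \cdot 3} = \frac{1}{1 + 18} = \frac{1}{19}$)
$\left(-98075 + T{\left(134 \right)}\right) + y{\left(-546,275 \right)} = \left(-98075 + \frac{1}{19}\right) + 0 = - \frac{1863424}{19} + 0 = - \frac{1863424}{19}$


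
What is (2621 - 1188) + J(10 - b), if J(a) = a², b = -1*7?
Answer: 1722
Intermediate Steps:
b = -7
(2621 - 1188) + J(10 - b) = (2621 - 1188) + (10 - 1*(-7))² = 1433 + (10 + 7)² = 1433 + 17² = 1433 + 289 = 1722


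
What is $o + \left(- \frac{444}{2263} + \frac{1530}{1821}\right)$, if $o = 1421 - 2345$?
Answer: $- \frac{1268359662}{1373641} \approx -923.36$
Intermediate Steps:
$o = -924$ ($o = 1421 - 2345 = -924$)
$o + \left(- \frac{444}{2263} + \frac{1530}{1821}\right) = -924 + \left(- \frac{444}{2263} + \frac{1530}{1821}\right) = -924 + \left(\left(-444\right) \frac{1}{2263} + 1530 \cdot \frac{1}{1821}\right) = -924 + \left(- \frac{444}{2263} + \frac{510}{607}\right) = -924 + \frac{884622}{1373641} = - \frac{1268359662}{1373641}$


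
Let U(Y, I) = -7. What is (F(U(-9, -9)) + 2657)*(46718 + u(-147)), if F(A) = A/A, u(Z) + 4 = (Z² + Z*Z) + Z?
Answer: 238648530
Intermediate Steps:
u(Z) = -4 + Z + 2*Z² (u(Z) = -4 + ((Z² + Z*Z) + Z) = -4 + ((Z² + Z²) + Z) = -4 + (2*Z² + Z) = -4 + (Z + 2*Z²) = -4 + Z + 2*Z²)
F(A) = 1
(F(U(-9, -9)) + 2657)*(46718 + u(-147)) = (1 + 2657)*(46718 + (-4 - 147 + 2*(-147)²)) = 2658*(46718 + (-4 - 147 + 2*21609)) = 2658*(46718 + (-4 - 147 + 43218)) = 2658*(46718 + 43067) = 2658*89785 = 238648530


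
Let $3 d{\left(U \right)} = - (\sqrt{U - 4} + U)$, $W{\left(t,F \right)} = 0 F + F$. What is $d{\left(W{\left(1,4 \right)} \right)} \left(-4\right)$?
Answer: $\frac{16}{3} \approx 5.3333$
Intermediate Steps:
$W{\left(t,F \right)} = F$ ($W{\left(t,F \right)} = 0 + F = F$)
$d{\left(U \right)} = - \frac{U}{3} - \frac{\sqrt{-4 + U}}{3}$ ($d{\left(U \right)} = \frac{\left(-1\right) \left(\sqrt{U - 4} + U\right)}{3} = \frac{\left(-1\right) \left(\sqrt{-4 + U} + U\right)}{3} = \frac{\left(-1\right) \left(U + \sqrt{-4 + U}\right)}{3} = \frac{- U - \sqrt{-4 + U}}{3} = - \frac{U}{3} - \frac{\sqrt{-4 + U}}{3}$)
$d{\left(W{\left(1,4 \right)} \right)} \left(-4\right) = \left(\left(- \frac{1}{3}\right) 4 - \frac{\sqrt{-4 + 4}}{3}\right) \left(-4\right) = \left(- \frac{4}{3} - \frac{\sqrt{0}}{3}\right) \left(-4\right) = \left(- \frac{4}{3} - 0\right) \left(-4\right) = \left(- \frac{4}{3} + 0\right) \left(-4\right) = \left(- \frac{4}{3}\right) \left(-4\right) = \frac{16}{3}$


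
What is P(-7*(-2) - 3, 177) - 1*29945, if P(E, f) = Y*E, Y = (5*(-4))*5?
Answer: -31045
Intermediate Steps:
Y = -100 (Y = -20*5 = -100)
P(E, f) = -100*E
P(-7*(-2) - 3, 177) - 1*29945 = -100*(-7*(-2) - 3) - 1*29945 = -100*(14 - 3) - 29945 = -100*11 - 29945 = -1100 - 29945 = -31045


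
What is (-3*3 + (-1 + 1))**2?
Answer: 81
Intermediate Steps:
(-3*3 + (-1 + 1))**2 = (-9 + 0)**2 = (-9)**2 = 81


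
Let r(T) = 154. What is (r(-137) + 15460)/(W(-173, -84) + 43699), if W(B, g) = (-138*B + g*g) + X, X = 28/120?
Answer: 468420/2238877 ≈ 0.20922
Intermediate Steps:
X = 7/30 (X = 28*(1/120) = 7/30 ≈ 0.23333)
W(B, g) = 7/30 + g**2 - 138*B (W(B, g) = (-138*B + g*g) + 7/30 = (-138*B + g**2) + 7/30 = (g**2 - 138*B) + 7/30 = 7/30 + g**2 - 138*B)
(r(-137) + 15460)/(W(-173, -84) + 43699) = (154 + 15460)/((7/30 + (-84)**2 - 138*(-173)) + 43699) = 15614/((7/30 + 7056 + 23874) + 43699) = 15614/(927907/30 + 43699) = 15614/(2238877/30) = 15614*(30/2238877) = 468420/2238877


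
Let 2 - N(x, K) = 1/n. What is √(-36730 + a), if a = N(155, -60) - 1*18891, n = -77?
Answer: I*√329764974/77 ≈ 235.84*I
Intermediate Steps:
N(x, K) = 155/77 (N(x, K) = 2 - 1/(-77) = 2 - 1*(-1/77) = 2 + 1/77 = 155/77)
a = -1454452/77 (a = 155/77 - 1*18891 = 155/77 - 18891 = -1454452/77 ≈ -18889.)
√(-36730 + a) = √(-36730 - 1454452/77) = √(-4282662/77) = I*√329764974/77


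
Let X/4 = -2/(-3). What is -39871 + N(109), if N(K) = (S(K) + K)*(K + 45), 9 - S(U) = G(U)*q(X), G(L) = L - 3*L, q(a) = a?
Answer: 203479/3 ≈ 67826.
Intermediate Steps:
X = 8/3 (X = 4*(-2/(-3)) = 4*(-2*(-⅓)) = 4*(⅔) = 8/3 ≈ 2.6667)
G(L) = -2*L
S(U) = 9 + 16*U/3 (S(U) = 9 - (-2*U)*8/3 = 9 - (-16)*U/3 = 9 + 16*U/3)
N(K) = (9 + 19*K/3)*(45 + K) (N(K) = ((9 + 16*K/3) + K)*(K + 45) = (9 + 19*K/3)*(45 + K))
-39871 + N(109) = -39871 + (405 + 294*109 + (19/3)*109²) = -39871 + (405 + 32046 + (19/3)*11881) = -39871 + (405 + 32046 + 225739/3) = -39871 + 323092/3 = 203479/3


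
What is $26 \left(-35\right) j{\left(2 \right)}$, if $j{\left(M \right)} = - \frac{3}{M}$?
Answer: $1365$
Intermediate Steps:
$26 \left(-35\right) j{\left(2 \right)} = 26 \left(-35\right) \left(- \frac{3}{2}\right) = - 910 \left(\left(-3\right) \frac{1}{2}\right) = \left(-910\right) \left(- \frac{3}{2}\right) = 1365$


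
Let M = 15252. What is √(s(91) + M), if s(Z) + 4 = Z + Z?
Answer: √15430 ≈ 124.22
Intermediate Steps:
s(Z) = -4 + 2*Z (s(Z) = -4 + (Z + Z) = -4 + 2*Z)
√(s(91) + M) = √((-4 + 2*91) + 15252) = √((-4 + 182) + 15252) = √(178 + 15252) = √15430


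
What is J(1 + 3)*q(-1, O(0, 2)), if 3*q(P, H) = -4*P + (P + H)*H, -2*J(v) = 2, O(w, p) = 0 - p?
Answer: -10/3 ≈ -3.3333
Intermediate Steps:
O(w, p) = -p
J(v) = -1 (J(v) = -1/2*2 = -1)
q(P, H) = -4*P/3 + H*(H + P)/3 (q(P, H) = (-4*P + (P + H)*H)/3 = (-4*P + (H + P)*H)/3 = (-4*P + H*(H + P))/3 = -4*P/3 + H*(H + P)/3)
J(1 + 3)*q(-1, O(0, 2)) = -(-4/3*(-1) + (-1*2)**2/3 + (1/3)*(-1*2)*(-1)) = -(4/3 + (1/3)*(-2)**2 + (1/3)*(-2)*(-1)) = -(4/3 + (1/3)*4 + 2/3) = -(4/3 + 4/3 + 2/3) = -1*10/3 = -10/3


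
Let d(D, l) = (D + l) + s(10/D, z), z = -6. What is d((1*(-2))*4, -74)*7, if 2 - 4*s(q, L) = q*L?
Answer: -4669/8 ≈ -583.63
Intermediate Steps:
s(q, L) = ½ - L*q/4 (s(q, L) = ½ - q*L/4 = ½ - L*q/4)
d(D, l) = ½ + D + l + 15/D (d(D, l) = (D + l) + (½ - ¼*(-6)*10/D) = (D + l) + (½ + 15/D) = ½ + D + l + 15/D)
d((1*(-2))*4, -74)*7 = (½ + (1*(-2))*4 - 74 + 15/(((1*(-2))*4)))*7 = (½ - 2*4 - 74 + 15/((-2*4)))*7 = (½ - 8 - 74 + 15/(-8))*7 = (½ - 8 - 74 + 15*(-⅛))*7 = (½ - 8 - 74 - 15/8)*7 = -667/8*7 = -4669/8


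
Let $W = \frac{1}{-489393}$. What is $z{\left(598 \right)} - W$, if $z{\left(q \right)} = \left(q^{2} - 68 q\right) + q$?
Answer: $\frac{155400874435}{489393} \approx 3.1754 \cdot 10^{5}$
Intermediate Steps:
$W = - \frac{1}{489393} \approx -2.0433 \cdot 10^{-6}$
$z{\left(q \right)} = q^{2} - 67 q$
$z{\left(598 \right)} - W = 598 \left(-67 + 598\right) - - \frac{1}{489393} = 598 \cdot 531 + \frac{1}{489393} = 317538 + \frac{1}{489393} = \frac{155400874435}{489393}$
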